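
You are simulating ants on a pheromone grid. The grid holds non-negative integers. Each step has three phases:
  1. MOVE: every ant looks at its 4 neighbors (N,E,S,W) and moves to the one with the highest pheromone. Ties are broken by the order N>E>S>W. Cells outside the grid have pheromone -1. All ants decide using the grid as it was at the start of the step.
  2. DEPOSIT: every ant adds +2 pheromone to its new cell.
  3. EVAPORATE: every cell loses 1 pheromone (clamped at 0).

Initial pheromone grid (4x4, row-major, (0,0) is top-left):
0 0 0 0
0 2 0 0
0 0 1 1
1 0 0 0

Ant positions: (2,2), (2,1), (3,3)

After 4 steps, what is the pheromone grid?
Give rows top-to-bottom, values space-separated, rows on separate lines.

After step 1: ants at (2,3),(1,1),(2,3)
  0 0 0 0
  0 3 0 0
  0 0 0 4
  0 0 0 0
After step 2: ants at (1,3),(0,1),(1,3)
  0 1 0 0
  0 2 0 3
  0 0 0 3
  0 0 0 0
After step 3: ants at (2,3),(1,1),(2,3)
  0 0 0 0
  0 3 0 2
  0 0 0 6
  0 0 0 0
After step 4: ants at (1,3),(0,1),(1,3)
  0 1 0 0
  0 2 0 5
  0 0 0 5
  0 0 0 0

0 1 0 0
0 2 0 5
0 0 0 5
0 0 0 0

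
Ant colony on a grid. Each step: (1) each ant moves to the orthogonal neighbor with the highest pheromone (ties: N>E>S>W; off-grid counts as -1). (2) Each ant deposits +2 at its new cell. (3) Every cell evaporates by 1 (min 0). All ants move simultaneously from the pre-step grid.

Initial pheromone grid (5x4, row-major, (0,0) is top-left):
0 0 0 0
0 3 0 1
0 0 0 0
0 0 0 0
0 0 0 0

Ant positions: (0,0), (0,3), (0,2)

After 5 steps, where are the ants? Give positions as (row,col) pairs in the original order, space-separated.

Step 1: ant0:(0,0)->E->(0,1) | ant1:(0,3)->S->(1,3) | ant2:(0,2)->E->(0,3)
  grid max=2 at (1,1)
Step 2: ant0:(0,1)->S->(1,1) | ant1:(1,3)->N->(0,3) | ant2:(0,3)->S->(1,3)
  grid max=3 at (1,1)
Step 3: ant0:(1,1)->N->(0,1) | ant1:(0,3)->S->(1,3) | ant2:(1,3)->N->(0,3)
  grid max=4 at (1,3)
Step 4: ant0:(0,1)->S->(1,1) | ant1:(1,3)->N->(0,3) | ant2:(0,3)->S->(1,3)
  grid max=5 at (1,3)
Step 5: ant0:(1,1)->N->(0,1) | ant1:(0,3)->S->(1,3) | ant2:(1,3)->N->(0,3)
  grid max=6 at (1,3)

(0,1) (1,3) (0,3)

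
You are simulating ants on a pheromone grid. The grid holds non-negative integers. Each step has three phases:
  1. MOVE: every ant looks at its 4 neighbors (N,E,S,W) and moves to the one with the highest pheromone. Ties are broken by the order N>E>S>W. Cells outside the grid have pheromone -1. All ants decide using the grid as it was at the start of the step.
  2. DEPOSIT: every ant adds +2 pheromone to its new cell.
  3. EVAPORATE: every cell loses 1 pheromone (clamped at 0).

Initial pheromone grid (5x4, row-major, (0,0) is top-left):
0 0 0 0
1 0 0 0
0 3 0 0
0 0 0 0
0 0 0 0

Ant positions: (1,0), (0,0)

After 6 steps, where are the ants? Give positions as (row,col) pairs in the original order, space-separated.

Step 1: ant0:(1,0)->N->(0,0) | ant1:(0,0)->S->(1,0)
  grid max=2 at (1,0)
Step 2: ant0:(0,0)->S->(1,0) | ant1:(1,0)->N->(0,0)
  grid max=3 at (1,0)
Step 3: ant0:(1,0)->N->(0,0) | ant1:(0,0)->S->(1,0)
  grid max=4 at (1,0)
Step 4: ant0:(0,0)->S->(1,0) | ant1:(1,0)->N->(0,0)
  grid max=5 at (1,0)
Step 5: ant0:(1,0)->N->(0,0) | ant1:(0,0)->S->(1,0)
  grid max=6 at (1,0)
Step 6: ant0:(0,0)->S->(1,0) | ant1:(1,0)->N->(0,0)
  grid max=7 at (1,0)

(1,0) (0,0)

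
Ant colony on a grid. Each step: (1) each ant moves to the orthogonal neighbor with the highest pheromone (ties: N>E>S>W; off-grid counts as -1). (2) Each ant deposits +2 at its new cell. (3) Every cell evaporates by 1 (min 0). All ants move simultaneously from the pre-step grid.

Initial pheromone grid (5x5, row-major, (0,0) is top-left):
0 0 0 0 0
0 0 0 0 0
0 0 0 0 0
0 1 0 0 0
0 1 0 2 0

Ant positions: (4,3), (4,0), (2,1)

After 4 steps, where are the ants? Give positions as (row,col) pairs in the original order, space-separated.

Step 1: ant0:(4,3)->N->(3,3) | ant1:(4,0)->E->(4,1) | ant2:(2,1)->S->(3,1)
  grid max=2 at (3,1)
Step 2: ant0:(3,3)->S->(4,3) | ant1:(4,1)->N->(3,1) | ant2:(3,1)->S->(4,1)
  grid max=3 at (3,1)
Step 3: ant0:(4,3)->N->(3,3) | ant1:(3,1)->S->(4,1) | ant2:(4,1)->N->(3,1)
  grid max=4 at (3,1)
Step 4: ant0:(3,3)->S->(4,3) | ant1:(4,1)->N->(3,1) | ant2:(3,1)->S->(4,1)
  grid max=5 at (3,1)

(4,3) (3,1) (4,1)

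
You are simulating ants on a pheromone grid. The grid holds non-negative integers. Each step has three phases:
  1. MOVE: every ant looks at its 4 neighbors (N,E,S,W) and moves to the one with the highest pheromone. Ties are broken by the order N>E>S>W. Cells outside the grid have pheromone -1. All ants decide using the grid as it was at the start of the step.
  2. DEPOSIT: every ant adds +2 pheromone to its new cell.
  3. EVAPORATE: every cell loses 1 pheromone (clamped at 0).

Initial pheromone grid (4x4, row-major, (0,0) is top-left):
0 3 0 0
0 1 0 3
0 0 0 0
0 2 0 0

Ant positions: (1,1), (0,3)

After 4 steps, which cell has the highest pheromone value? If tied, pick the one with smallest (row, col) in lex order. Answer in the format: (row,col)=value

Answer: (0,1)=3

Derivation:
Step 1: ant0:(1,1)->N->(0,1) | ant1:(0,3)->S->(1,3)
  grid max=4 at (0,1)
Step 2: ant0:(0,1)->E->(0,2) | ant1:(1,3)->N->(0,3)
  grid max=3 at (0,1)
Step 3: ant0:(0,2)->W->(0,1) | ant1:(0,3)->S->(1,3)
  grid max=4 at (0,1)
Step 4: ant0:(0,1)->E->(0,2) | ant1:(1,3)->N->(0,3)
  grid max=3 at (0,1)
Final grid:
  0 3 1 1
  0 0 0 3
  0 0 0 0
  0 0 0 0
Max pheromone 3 at (0,1)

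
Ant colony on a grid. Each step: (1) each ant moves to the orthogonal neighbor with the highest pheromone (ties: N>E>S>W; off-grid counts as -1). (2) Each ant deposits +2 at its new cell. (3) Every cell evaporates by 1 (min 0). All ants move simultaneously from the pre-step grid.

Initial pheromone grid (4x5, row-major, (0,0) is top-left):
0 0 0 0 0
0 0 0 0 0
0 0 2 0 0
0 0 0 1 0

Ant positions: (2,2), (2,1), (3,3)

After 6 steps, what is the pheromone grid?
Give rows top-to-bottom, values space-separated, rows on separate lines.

After step 1: ants at (1,2),(2,2),(2,3)
  0 0 0 0 0
  0 0 1 0 0
  0 0 3 1 0
  0 0 0 0 0
After step 2: ants at (2,2),(1,2),(2,2)
  0 0 0 0 0
  0 0 2 0 0
  0 0 6 0 0
  0 0 0 0 0
After step 3: ants at (1,2),(2,2),(1,2)
  0 0 0 0 0
  0 0 5 0 0
  0 0 7 0 0
  0 0 0 0 0
After step 4: ants at (2,2),(1,2),(2,2)
  0 0 0 0 0
  0 0 6 0 0
  0 0 10 0 0
  0 0 0 0 0
After step 5: ants at (1,2),(2,2),(1,2)
  0 0 0 0 0
  0 0 9 0 0
  0 0 11 0 0
  0 0 0 0 0
After step 6: ants at (2,2),(1,2),(2,2)
  0 0 0 0 0
  0 0 10 0 0
  0 0 14 0 0
  0 0 0 0 0

0 0 0 0 0
0 0 10 0 0
0 0 14 0 0
0 0 0 0 0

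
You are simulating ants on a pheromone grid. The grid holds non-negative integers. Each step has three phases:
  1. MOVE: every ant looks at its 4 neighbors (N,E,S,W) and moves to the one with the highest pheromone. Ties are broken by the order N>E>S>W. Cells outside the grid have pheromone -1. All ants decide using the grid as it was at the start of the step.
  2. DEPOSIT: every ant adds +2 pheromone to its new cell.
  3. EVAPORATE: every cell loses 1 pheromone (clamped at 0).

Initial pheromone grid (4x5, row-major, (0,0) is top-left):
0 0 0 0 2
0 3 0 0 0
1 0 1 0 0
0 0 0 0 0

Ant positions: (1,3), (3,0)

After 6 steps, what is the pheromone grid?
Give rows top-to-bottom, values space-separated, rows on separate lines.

After step 1: ants at (0,3),(2,0)
  0 0 0 1 1
  0 2 0 0 0
  2 0 0 0 0
  0 0 0 0 0
After step 2: ants at (0,4),(1,0)
  0 0 0 0 2
  1 1 0 0 0
  1 0 0 0 0
  0 0 0 0 0
After step 3: ants at (1,4),(1,1)
  0 0 0 0 1
  0 2 0 0 1
  0 0 0 0 0
  0 0 0 0 0
After step 4: ants at (0,4),(0,1)
  0 1 0 0 2
  0 1 0 0 0
  0 0 0 0 0
  0 0 0 0 0
After step 5: ants at (1,4),(1,1)
  0 0 0 0 1
  0 2 0 0 1
  0 0 0 0 0
  0 0 0 0 0
After step 6: ants at (0,4),(0,1)
  0 1 0 0 2
  0 1 0 0 0
  0 0 0 0 0
  0 0 0 0 0

0 1 0 0 2
0 1 0 0 0
0 0 0 0 0
0 0 0 0 0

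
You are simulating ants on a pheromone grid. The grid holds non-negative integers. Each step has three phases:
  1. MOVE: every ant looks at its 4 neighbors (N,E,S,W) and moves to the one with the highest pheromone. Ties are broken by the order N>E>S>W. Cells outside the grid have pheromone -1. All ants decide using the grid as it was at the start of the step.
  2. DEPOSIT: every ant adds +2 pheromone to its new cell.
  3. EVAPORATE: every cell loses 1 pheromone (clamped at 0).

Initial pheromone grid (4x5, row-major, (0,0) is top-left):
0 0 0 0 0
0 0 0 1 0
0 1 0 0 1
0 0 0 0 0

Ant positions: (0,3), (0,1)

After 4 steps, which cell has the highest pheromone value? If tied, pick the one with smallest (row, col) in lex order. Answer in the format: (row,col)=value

Answer: (0,3)=5

Derivation:
Step 1: ant0:(0,3)->S->(1,3) | ant1:(0,1)->E->(0,2)
  grid max=2 at (1,3)
Step 2: ant0:(1,3)->N->(0,3) | ant1:(0,2)->E->(0,3)
  grid max=3 at (0,3)
Step 3: ant0:(0,3)->S->(1,3) | ant1:(0,3)->S->(1,3)
  grid max=4 at (1,3)
Step 4: ant0:(1,3)->N->(0,3) | ant1:(1,3)->N->(0,3)
  grid max=5 at (0,3)
Final grid:
  0 0 0 5 0
  0 0 0 3 0
  0 0 0 0 0
  0 0 0 0 0
Max pheromone 5 at (0,3)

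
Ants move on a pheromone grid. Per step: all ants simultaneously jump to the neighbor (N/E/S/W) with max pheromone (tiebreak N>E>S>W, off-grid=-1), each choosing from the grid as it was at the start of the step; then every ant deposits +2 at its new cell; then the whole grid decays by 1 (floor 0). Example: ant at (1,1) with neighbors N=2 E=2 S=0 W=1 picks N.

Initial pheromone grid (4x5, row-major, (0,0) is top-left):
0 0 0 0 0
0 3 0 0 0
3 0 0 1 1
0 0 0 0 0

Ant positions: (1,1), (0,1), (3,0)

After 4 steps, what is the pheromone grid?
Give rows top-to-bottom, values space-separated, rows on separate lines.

After step 1: ants at (0,1),(1,1),(2,0)
  0 1 0 0 0
  0 4 0 0 0
  4 0 0 0 0
  0 0 0 0 0
After step 2: ants at (1,1),(0,1),(1,0)
  0 2 0 0 0
  1 5 0 0 0
  3 0 0 0 0
  0 0 0 0 0
After step 3: ants at (0,1),(1,1),(1,1)
  0 3 0 0 0
  0 8 0 0 0
  2 0 0 0 0
  0 0 0 0 0
After step 4: ants at (1,1),(0,1),(0,1)
  0 6 0 0 0
  0 9 0 0 0
  1 0 0 0 0
  0 0 0 0 0

0 6 0 0 0
0 9 0 0 0
1 0 0 0 0
0 0 0 0 0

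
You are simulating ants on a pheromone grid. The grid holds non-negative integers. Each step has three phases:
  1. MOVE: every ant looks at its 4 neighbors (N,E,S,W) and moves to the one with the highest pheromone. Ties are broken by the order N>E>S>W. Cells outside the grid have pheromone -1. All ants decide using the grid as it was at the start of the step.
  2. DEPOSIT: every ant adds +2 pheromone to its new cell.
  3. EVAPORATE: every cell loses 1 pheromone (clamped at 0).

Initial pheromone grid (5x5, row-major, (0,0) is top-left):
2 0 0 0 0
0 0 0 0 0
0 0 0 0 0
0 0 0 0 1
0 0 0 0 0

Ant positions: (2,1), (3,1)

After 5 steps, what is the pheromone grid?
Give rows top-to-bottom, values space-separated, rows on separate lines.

After step 1: ants at (1,1),(2,1)
  1 0 0 0 0
  0 1 0 0 0
  0 1 0 0 0
  0 0 0 0 0
  0 0 0 0 0
After step 2: ants at (2,1),(1,1)
  0 0 0 0 0
  0 2 0 0 0
  0 2 0 0 0
  0 0 0 0 0
  0 0 0 0 0
After step 3: ants at (1,1),(2,1)
  0 0 0 0 0
  0 3 0 0 0
  0 3 0 0 0
  0 0 0 0 0
  0 0 0 0 0
After step 4: ants at (2,1),(1,1)
  0 0 0 0 0
  0 4 0 0 0
  0 4 0 0 0
  0 0 0 0 0
  0 0 0 0 0
After step 5: ants at (1,1),(2,1)
  0 0 0 0 0
  0 5 0 0 0
  0 5 0 0 0
  0 0 0 0 0
  0 0 0 0 0

0 0 0 0 0
0 5 0 0 0
0 5 0 0 0
0 0 0 0 0
0 0 0 0 0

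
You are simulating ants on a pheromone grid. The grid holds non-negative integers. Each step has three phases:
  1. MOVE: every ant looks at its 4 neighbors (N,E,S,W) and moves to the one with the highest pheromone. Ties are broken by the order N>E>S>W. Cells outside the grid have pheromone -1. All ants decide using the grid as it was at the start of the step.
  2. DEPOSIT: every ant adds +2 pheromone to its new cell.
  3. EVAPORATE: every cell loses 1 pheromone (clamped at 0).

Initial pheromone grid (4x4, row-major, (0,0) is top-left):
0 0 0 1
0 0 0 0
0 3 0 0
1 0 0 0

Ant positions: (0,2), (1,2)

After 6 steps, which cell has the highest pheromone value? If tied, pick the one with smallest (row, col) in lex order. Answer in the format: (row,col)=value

Answer: (0,3)=7

Derivation:
Step 1: ant0:(0,2)->E->(0,3) | ant1:(1,2)->N->(0,2)
  grid max=2 at (0,3)
Step 2: ant0:(0,3)->W->(0,2) | ant1:(0,2)->E->(0,3)
  grid max=3 at (0,3)
Step 3: ant0:(0,2)->E->(0,3) | ant1:(0,3)->W->(0,2)
  grid max=4 at (0,3)
Step 4: ant0:(0,3)->W->(0,2) | ant1:(0,2)->E->(0,3)
  grid max=5 at (0,3)
Step 5: ant0:(0,2)->E->(0,3) | ant1:(0,3)->W->(0,2)
  grid max=6 at (0,3)
Step 6: ant0:(0,3)->W->(0,2) | ant1:(0,2)->E->(0,3)
  grid max=7 at (0,3)
Final grid:
  0 0 6 7
  0 0 0 0
  0 0 0 0
  0 0 0 0
Max pheromone 7 at (0,3)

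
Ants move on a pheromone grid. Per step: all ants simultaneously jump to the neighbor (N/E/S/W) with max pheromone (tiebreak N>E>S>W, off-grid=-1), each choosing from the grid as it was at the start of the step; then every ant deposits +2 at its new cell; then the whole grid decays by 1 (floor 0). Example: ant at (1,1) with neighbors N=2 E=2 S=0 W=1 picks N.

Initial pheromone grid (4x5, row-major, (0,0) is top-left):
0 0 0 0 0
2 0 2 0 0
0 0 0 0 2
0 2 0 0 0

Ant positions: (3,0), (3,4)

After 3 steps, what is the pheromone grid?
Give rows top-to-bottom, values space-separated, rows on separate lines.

After step 1: ants at (3,1),(2,4)
  0 0 0 0 0
  1 0 1 0 0
  0 0 0 0 3
  0 3 0 0 0
After step 2: ants at (2,1),(1,4)
  0 0 0 0 0
  0 0 0 0 1
  0 1 0 0 2
  0 2 0 0 0
After step 3: ants at (3,1),(2,4)
  0 0 0 0 0
  0 0 0 0 0
  0 0 0 0 3
  0 3 0 0 0

0 0 0 0 0
0 0 0 0 0
0 0 0 0 3
0 3 0 0 0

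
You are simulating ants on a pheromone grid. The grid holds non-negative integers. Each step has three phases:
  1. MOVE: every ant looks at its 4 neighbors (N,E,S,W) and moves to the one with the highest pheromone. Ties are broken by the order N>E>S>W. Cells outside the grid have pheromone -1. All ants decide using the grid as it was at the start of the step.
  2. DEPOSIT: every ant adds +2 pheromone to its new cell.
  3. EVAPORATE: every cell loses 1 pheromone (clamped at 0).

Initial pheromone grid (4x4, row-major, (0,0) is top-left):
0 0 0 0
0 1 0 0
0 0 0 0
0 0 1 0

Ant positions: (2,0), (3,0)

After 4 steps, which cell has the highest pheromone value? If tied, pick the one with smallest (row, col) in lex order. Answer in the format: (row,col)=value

Step 1: ant0:(2,0)->N->(1,0) | ant1:(3,0)->N->(2,0)
  grid max=1 at (1,0)
Step 2: ant0:(1,0)->S->(2,0) | ant1:(2,0)->N->(1,0)
  grid max=2 at (1,0)
Step 3: ant0:(2,0)->N->(1,0) | ant1:(1,0)->S->(2,0)
  grid max=3 at (1,0)
Step 4: ant0:(1,0)->S->(2,0) | ant1:(2,0)->N->(1,0)
  grid max=4 at (1,0)
Final grid:
  0 0 0 0
  4 0 0 0
  4 0 0 0
  0 0 0 0
Max pheromone 4 at (1,0)

Answer: (1,0)=4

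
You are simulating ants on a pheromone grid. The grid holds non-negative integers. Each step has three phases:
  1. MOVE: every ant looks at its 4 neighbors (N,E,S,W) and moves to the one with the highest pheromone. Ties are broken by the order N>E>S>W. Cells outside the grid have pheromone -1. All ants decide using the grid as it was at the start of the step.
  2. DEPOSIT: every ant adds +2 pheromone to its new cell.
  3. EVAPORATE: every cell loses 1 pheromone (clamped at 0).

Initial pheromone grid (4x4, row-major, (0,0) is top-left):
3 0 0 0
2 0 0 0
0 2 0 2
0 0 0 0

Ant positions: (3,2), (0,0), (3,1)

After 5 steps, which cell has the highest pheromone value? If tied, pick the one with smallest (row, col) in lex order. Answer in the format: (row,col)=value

Answer: (2,1)=7

Derivation:
Step 1: ant0:(3,2)->N->(2,2) | ant1:(0,0)->S->(1,0) | ant2:(3,1)->N->(2,1)
  grid max=3 at (1,0)
Step 2: ant0:(2,2)->W->(2,1) | ant1:(1,0)->N->(0,0) | ant2:(2,1)->E->(2,2)
  grid max=4 at (2,1)
Step 3: ant0:(2,1)->E->(2,2) | ant1:(0,0)->S->(1,0) | ant2:(2,2)->W->(2,1)
  grid max=5 at (2,1)
Step 4: ant0:(2,2)->W->(2,1) | ant1:(1,0)->N->(0,0) | ant2:(2,1)->E->(2,2)
  grid max=6 at (2,1)
Step 5: ant0:(2,1)->E->(2,2) | ant1:(0,0)->S->(1,0) | ant2:(2,2)->W->(2,1)
  grid max=7 at (2,1)
Final grid:
  2 0 0 0
  3 0 0 0
  0 7 5 0
  0 0 0 0
Max pheromone 7 at (2,1)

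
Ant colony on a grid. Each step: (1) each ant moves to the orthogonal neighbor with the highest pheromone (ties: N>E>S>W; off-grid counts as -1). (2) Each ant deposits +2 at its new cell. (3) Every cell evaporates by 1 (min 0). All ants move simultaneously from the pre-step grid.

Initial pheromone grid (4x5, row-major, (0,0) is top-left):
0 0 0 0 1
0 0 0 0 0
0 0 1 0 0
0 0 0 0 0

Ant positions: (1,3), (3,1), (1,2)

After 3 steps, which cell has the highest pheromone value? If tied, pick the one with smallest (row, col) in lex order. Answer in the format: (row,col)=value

Step 1: ant0:(1,3)->N->(0,3) | ant1:(3,1)->N->(2,1) | ant2:(1,2)->S->(2,2)
  grid max=2 at (2,2)
Step 2: ant0:(0,3)->E->(0,4) | ant1:(2,1)->E->(2,2) | ant2:(2,2)->W->(2,1)
  grid max=3 at (2,2)
Step 3: ant0:(0,4)->S->(1,4) | ant1:(2,2)->W->(2,1) | ant2:(2,1)->E->(2,2)
  grid max=4 at (2,2)
Final grid:
  0 0 0 0 0
  0 0 0 0 1
  0 3 4 0 0
  0 0 0 0 0
Max pheromone 4 at (2,2)

Answer: (2,2)=4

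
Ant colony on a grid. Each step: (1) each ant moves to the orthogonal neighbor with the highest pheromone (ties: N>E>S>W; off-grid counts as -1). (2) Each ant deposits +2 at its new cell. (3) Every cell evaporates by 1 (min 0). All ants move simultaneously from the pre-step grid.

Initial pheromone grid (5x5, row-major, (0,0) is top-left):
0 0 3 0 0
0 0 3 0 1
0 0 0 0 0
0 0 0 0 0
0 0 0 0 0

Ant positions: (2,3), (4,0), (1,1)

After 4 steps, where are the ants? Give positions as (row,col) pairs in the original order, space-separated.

Step 1: ant0:(2,3)->N->(1,3) | ant1:(4,0)->N->(3,0) | ant2:(1,1)->E->(1,2)
  grid max=4 at (1,2)
Step 2: ant0:(1,3)->W->(1,2) | ant1:(3,0)->N->(2,0) | ant2:(1,2)->N->(0,2)
  grid max=5 at (1,2)
Step 3: ant0:(1,2)->N->(0,2) | ant1:(2,0)->N->(1,0) | ant2:(0,2)->S->(1,2)
  grid max=6 at (1,2)
Step 4: ant0:(0,2)->S->(1,2) | ant1:(1,0)->N->(0,0) | ant2:(1,2)->N->(0,2)
  grid max=7 at (1,2)

(1,2) (0,0) (0,2)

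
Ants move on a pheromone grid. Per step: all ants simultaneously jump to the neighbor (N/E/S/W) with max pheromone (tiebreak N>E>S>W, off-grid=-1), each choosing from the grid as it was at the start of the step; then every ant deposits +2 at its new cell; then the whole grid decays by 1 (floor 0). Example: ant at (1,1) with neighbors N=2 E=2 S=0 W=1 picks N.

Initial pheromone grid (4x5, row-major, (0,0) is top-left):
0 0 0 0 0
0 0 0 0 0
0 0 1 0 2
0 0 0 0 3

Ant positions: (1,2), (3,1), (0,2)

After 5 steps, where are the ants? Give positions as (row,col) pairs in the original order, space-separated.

Step 1: ant0:(1,2)->S->(2,2) | ant1:(3,1)->N->(2,1) | ant2:(0,2)->E->(0,3)
  grid max=2 at (2,2)
Step 2: ant0:(2,2)->W->(2,1) | ant1:(2,1)->E->(2,2) | ant2:(0,3)->E->(0,4)
  grid max=3 at (2,2)
Step 3: ant0:(2,1)->E->(2,2) | ant1:(2,2)->W->(2,1) | ant2:(0,4)->S->(1,4)
  grid max=4 at (2,2)
Step 4: ant0:(2,2)->W->(2,1) | ant1:(2,1)->E->(2,2) | ant2:(1,4)->N->(0,4)
  grid max=5 at (2,2)
Step 5: ant0:(2,1)->E->(2,2) | ant1:(2,2)->W->(2,1) | ant2:(0,4)->S->(1,4)
  grid max=6 at (2,2)

(2,2) (2,1) (1,4)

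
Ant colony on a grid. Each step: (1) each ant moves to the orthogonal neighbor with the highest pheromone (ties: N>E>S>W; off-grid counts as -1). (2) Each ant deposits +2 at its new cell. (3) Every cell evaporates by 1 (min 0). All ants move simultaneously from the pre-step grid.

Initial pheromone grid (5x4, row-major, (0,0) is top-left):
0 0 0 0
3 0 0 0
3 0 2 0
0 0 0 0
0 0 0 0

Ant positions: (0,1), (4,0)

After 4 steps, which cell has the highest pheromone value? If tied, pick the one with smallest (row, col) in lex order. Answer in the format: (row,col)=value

Answer: (2,0)=3

Derivation:
Step 1: ant0:(0,1)->E->(0,2) | ant1:(4,0)->N->(3,0)
  grid max=2 at (1,0)
Step 2: ant0:(0,2)->E->(0,3) | ant1:(3,0)->N->(2,0)
  grid max=3 at (2,0)
Step 3: ant0:(0,3)->S->(1,3) | ant1:(2,0)->N->(1,0)
  grid max=2 at (1,0)
Step 4: ant0:(1,3)->N->(0,3) | ant1:(1,0)->S->(2,0)
  grid max=3 at (2,0)
Final grid:
  0 0 0 1
  1 0 0 0
  3 0 0 0
  0 0 0 0
  0 0 0 0
Max pheromone 3 at (2,0)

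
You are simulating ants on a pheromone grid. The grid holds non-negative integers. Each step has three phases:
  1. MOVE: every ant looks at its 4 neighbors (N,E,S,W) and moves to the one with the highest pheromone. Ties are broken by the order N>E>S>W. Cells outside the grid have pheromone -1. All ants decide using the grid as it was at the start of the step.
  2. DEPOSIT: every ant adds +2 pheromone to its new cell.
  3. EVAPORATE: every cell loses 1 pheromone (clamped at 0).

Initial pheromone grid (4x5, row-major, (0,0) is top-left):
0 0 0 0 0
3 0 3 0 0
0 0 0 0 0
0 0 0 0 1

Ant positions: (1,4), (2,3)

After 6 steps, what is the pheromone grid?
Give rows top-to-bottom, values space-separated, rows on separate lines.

After step 1: ants at (0,4),(1,3)
  0 0 0 0 1
  2 0 2 1 0
  0 0 0 0 0
  0 0 0 0 0
After step 2: ants at (1,4),(1,2)
  0 0 0 0 0
  1 0 3 0 1
  0 0 0 0 0
  0 0 0 0 0
After step 3: ants at (0,4),(0,2)
  0 0 1 0 1
  0 0 2 0 0
  0 0 0 0 0
  0 0 0 0 0
After step 4: ants at (1,4),(1,2)
  0 0 0 0 0
  0 0 3 0 1
  0 0 0 0 0
  0 0 0 0 0
After step 5: ants at (0,4),(0,2)
  0 0 1 0 1
  0 0 2 0 0
  0 0 0 0 0
  0 0 0 0 0
After step 6: ants at (1,4),(1,2)
  0 0 0 0 0
  0 0 3 0 1
  0 0 0 0 0
  0 0 0 0 0

0 0 0 0 0
0 0 3 0 1
0 0 0 0 0
0 0 0 0 0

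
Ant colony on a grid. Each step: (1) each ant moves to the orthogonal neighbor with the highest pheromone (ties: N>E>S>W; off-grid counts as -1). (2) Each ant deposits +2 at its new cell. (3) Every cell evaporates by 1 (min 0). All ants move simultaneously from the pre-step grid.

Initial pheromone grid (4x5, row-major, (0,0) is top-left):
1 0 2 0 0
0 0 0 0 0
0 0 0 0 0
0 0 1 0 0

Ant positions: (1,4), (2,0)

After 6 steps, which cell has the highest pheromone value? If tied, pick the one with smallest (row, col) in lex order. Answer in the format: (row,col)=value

Answer: (0,3)=2

Derivation:
Step 1: ant0:(1,4)->N->(0,4) | ant1:(2,0)->N->(1,0)
  grid max=1 at (0,2)
Step 2: ant0:(0,4)->S->(1,4) | ant1:(1,0)->N->(0,0)
  grid max=1 at (0,0)
Step 3: ant0:(1,4)->N->(0,4) | ant1:(0,0)->E->(0,1)
  grid max=1 at (0,1)
Step 4: ant0:(0,4)->S->(1,4) | ant1:(0,1)->E->(0,2)
  grid max=1 at (0,2)
Step 5: ant0:(1,4)->N->(0,4) | ant1:(0,2)->E->(0,3)
  grid max=1 at (0,3)
Step 6: ant0:(0,4)->W->(0,3) | ant1:(0,3)->E->(0,4)
  grid max=2 at (0,3)
Final grid:
  0 0 0 2 2
  0 0 0 0 0
  0 0 0 0 0
  0 0 0 0 0
Max pheromone 2 at (0,3)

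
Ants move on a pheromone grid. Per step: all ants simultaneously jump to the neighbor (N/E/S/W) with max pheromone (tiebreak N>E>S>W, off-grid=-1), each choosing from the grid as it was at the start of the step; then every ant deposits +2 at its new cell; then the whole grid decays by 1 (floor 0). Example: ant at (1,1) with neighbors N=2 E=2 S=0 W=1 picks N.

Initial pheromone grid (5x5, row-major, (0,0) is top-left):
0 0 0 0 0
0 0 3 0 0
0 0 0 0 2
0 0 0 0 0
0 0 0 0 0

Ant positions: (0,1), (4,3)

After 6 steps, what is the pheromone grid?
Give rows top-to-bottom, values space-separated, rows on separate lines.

After step 1: ants at (0,2),(3,3)
  0 0 1 0 0
  0 0 2 0 0
  0 0 0 0 1
  0 0 0 1 0
  0 0 0 0 0
After step 2: ants at (1,2),(2,3)
  0 0 0 0 0
  0 0 3 0 0
  0 0 0 1 0
  0 0 0 0 0
  0 0 0 0 0
After step 3: ants at (0,2),(1,3)
  0 0 1 0 0
  0 0 2 1 0
  0 0 0 0 0
  0 0 0 0 0
  0 0 0 0 0
After step 4: ants at (1,2),(1,2)
  0 0 0 0 0
  0 0 5 0 0
  0 0 0 0 0
  0 0 0 0 0
  0 0 0 0 0
After step 5: ants at (0,2),(0,2)
  0 0 3 0 0
  0 0 4 0 0
  0 0 0 0 0
  0 0 0 0 0
  0 0 0 0 0
After step 6: ants at (1,2),(1,2)
  0 0 2 0 0
  0 0 7 0 0
  0 0 0 0 0
  0 0 0 0 0
  0 0 0 0 0

0 0 2 0 0
0 0 7 0 0
0 0 0 0 0
0 0 0 0 0
0 0 0 0 0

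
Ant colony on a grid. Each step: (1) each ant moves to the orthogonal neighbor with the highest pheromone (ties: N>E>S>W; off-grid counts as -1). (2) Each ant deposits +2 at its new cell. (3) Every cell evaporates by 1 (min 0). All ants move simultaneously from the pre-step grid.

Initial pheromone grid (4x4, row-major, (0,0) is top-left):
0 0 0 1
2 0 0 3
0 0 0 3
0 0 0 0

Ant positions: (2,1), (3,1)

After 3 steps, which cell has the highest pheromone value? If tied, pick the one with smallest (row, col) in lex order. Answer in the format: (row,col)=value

Step 1: ant0:(2,1)->N->(1,1) | ant1:(3,1)->N->(2,1)
  grid max=2 at (1,3)
Step 2: ant0:(1,1)->S->(2,1) | ant1:(2,1)->N->(1,1)
  grid max=2 at (1,1)
Step 3: ant0:(2,1)->N->(1,1) | ant1:(1,1)->S->(2,1)
  grid max=3 at (1,1)
Final grid:
  0 0 0 0
  0 3 0 0
  0 3 0 0
  0 0 0 0
Max pheromone 3 at (1,1)

Answer: (1,1)=3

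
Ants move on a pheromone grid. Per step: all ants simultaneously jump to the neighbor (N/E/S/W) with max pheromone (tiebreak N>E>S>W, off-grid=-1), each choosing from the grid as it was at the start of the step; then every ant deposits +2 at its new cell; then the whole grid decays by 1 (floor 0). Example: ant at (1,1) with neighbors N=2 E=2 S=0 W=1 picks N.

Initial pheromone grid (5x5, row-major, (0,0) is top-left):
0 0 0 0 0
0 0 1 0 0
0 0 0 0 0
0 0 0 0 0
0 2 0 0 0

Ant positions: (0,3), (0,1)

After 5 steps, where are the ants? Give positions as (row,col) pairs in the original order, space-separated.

Step 1: ant0:(0,3)->E->(0,4) | ant1:(0,1)->E->(0,2)
  grid max=1 at (0,2)
Step 2: ant0:(0,4)->S->(1,4) | ant1:(0,2)->E->(0,3)
  grid max=1 at (0,3)
Step 3: ant0:(1,4)->N->(0,4) | ant1:(0,3)->E->(0,4)
  grid max=3 at (0,4)
Step 4: ant0:(0,4)->S->(1,4) | ant1:(0,4)->S->(1,4)
  grid max=3 at (1,4)
Step 5: ant0:(1,4)->N->(0,4) | ant1:(1,4)->N->(0,4)
  grid max=5 at (0,4)

(0,4) (0,4)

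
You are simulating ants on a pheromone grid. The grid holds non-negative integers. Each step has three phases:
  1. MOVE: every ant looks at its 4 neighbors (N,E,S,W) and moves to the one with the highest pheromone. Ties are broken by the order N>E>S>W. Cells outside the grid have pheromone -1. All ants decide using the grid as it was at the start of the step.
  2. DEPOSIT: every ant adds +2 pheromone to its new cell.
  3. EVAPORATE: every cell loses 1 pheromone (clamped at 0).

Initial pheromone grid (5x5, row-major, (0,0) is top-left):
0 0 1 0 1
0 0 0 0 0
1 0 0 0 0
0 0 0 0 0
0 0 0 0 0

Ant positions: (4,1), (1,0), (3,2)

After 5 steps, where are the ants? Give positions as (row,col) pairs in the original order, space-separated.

Step 1: ant0:(4,1)->N->(3,1) | ant1:(1,0)->S->(2,0) | ant2:(3,2)->N->(2,2)
  grid max=2 at (2,0)
Step 2: ant0:(3,1)->N->(2,1) | ant1:(2,0)->N->(1,0) | ant2:(2,2)->N->(1,2)
  grid max=1 at (1,0)
Step 3: ant0:(2,1)->W->(2,0) | ant1:(1,0)->S->(2,0) | ant2:(1,2)->N->(0,2)
  grid max=4 at (2,0)
Step 4: ant0:(2,0)->N->(1,0) | ant1:(2,0)->N->(1,0) | ant2:(0,2)->E->(0,3)
  grid max=3 at (1,0)
Step 5: ant0:(1,0)->S->(2,0) | ant1:(1,0)->S->(2,0) | ant2:(0,3)->E->(0,4)
  grid max=6 at (2,0)

(2,0) (2,0) (0,4)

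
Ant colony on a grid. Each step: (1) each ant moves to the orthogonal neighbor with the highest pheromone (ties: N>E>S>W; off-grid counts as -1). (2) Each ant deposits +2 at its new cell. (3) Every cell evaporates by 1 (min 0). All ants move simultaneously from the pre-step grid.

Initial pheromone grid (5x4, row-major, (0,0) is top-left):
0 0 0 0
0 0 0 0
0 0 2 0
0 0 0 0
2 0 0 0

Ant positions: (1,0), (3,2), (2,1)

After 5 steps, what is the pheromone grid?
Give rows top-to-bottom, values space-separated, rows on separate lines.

After step 1: ants at (0,0),(2,2),(2,2)
  1 0 0 0
  0 0 0 0
  0 0 5 0
  0 0 0 0
  1 0 0 0
After step 2: ants at (0,1),(1,2),(1,2)
  0 1 0 0
  0 0 3 0
  0 0 4 0
  0 0 0 0
  0 0 0 0
After step 3: ants at (0,2),(2,2),(2,2)
  0 0 1 0
  0 0 2 0
  0 0 7 0
  0 0 0 0
  0 0 0 0
After step 4: ants at (1,2),(1,2),(1,2)
  0 0 0 0
  0 0 7 0
  0 0 6 0
  0 0 0 0
  0 0 0 0
After step 5: ants at (2,2),(2,2),(2,2)
  0 0 0 0
  0 0 6 0
  0 0 11 0
  0 0 0 0
  0 0 0 0

0 0 0 0
0 0 6 0
0 0 11 0
0 0 0 0
0 0 0 0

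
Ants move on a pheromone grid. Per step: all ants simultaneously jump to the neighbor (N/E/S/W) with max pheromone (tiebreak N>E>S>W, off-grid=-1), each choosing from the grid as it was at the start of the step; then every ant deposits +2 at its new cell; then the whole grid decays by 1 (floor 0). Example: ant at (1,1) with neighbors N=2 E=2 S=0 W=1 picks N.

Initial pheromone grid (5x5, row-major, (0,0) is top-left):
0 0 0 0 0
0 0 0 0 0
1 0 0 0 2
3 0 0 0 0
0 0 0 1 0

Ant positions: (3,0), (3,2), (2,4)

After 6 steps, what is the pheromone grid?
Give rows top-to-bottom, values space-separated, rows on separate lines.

After step 1: ants at (2,0),(2,2),(1,4)
  0 0 0 0 0
  0 0 0 0 1
  2 0 1 0 1
  2 0 0 0 0
  0 0 0 0 0
After step 2: ants at (3,0),(1,2),(2,4)
  0 0 0 0 0
  0 0 1 0 0
  1 0 0 0 2
  3 0 0 0 0
  0 0 0 0 0
After step 3: ants at (2,0),(0,2),(1,4)
  0 0 1 0 0
  0 0 0 0 1
  2 0 0 0 1
  2 0 0 0 0
  0 0 0 0 0
After step 4: ants at (3,0),(0,3),(2,4)
  0 0 0 1 0
  0 0 0 0 0
  1 0 0 0 2
  3 0 0 0 0
  0 0 0 0 0
After step 5: ants at (2,0),(0,4),(1,4)
  0 0 0 0 1
  0 0 0 0 1
  2 0 0 0 1
  2 0 0 0 0
  0 0 0 0 0
After step 6: ants at (3,0),(1,4),(0,4)
  0 0 0 0 2
  0 0 0 0 2
  1 0 0 0 0
  3 0 0 0 0
  0 0 0 0 0

0 0 0 0 2
0 0 0 0 2
1 0 0 0 0
3 0 0 0 0
0 0 0 0 0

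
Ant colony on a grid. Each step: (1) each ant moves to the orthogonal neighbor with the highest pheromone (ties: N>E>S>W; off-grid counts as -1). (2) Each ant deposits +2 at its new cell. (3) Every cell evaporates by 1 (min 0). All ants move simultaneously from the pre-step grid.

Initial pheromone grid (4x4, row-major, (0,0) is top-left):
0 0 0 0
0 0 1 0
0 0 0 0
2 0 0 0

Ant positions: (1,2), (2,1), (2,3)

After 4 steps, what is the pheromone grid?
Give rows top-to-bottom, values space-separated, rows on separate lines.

After step 1: ants at (0,2),(1,1),(1,3)
  0 0 1 0
  0 1 0 1
  0 0 0 0
  1 0 0 0
After step 2: ants at (0,3),(0,1),(0,3)
  0 1 0 3
  0 0 0 0
  0 0 0 0
  0 0 0 0
After step 3: ants at (1,3),(0,2),(1,3)
  0 0 1 2
  0 0 0 3
  0 0 0 0
  0 0 0 0
After step 4: ants at (0,3),(0,3),(0,3)
  0 0 0 7
  0 0 0 2
  0 0 0 0
  0 0 0 0

0 0 0 7
0 0 0 2
0 0 0 0
0 0 0 0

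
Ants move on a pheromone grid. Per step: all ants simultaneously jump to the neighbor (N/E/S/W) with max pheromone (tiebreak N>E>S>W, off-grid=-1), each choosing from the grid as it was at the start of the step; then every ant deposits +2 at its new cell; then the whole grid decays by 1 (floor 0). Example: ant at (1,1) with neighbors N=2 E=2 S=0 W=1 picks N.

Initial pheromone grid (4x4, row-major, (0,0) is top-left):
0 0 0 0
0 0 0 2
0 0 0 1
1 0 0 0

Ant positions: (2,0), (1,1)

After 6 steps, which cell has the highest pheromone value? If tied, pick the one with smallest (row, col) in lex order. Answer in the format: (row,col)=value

Step 1: ant0:(2,0)->S->(3,0) | ant1:(1,1)->N->(0,1)
  grid max=2 at (3,0)
Step 2: ant0:(3,0)->N->(2,0) | ant1:(0,1)->E->(0,2)
  grid max=1 at (0,2)
Step 3: ant0:(2,0)->S->(3,0) | ant1:(0,2)->E->(0,3)
  grid max=2 at (3,0)
Step 4: ant0:(3,0)->N->(2,0) | ant1:(0,3)->S->(1,3)
  grid max=1 at (1,3)
Step 5: ant0:(2,0)->S->(3,0) | ant1:(1,3)->N->(0,3)
  grid max=2 at (3,0)
Step 6: ant0:(3,0)->N->(2,0) | ant1:(0,3)->S->(1,3)
  grid max=1 at (1,3)
Final grid:
  0 0 0 0
  0 0 0 1
  1 0 0 0
  1 0 0 0
Max pheromone 1 at (1,3)

Answer: (1,3)=1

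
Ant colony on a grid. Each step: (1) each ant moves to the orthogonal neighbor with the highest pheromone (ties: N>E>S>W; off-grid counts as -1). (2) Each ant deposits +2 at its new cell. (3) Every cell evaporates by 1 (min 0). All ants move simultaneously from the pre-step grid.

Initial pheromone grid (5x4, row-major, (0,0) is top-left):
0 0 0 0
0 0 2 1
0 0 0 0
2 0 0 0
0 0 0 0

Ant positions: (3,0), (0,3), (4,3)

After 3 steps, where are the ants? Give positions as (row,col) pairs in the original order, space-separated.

Step 1: ant0:(3,0)->N->(2,0) | ant1:(0,3)->S->(1,3) | ant2:(4,3)->N->(3,3)
  grid max=2 at (1,3)
Step 2: ant0:(2,0)->S->(3,0) | ant1:(1,3)->W->(1,2) | ant2:(3,3)->N->(2,3)
  grid max=2 at (1,2)
Step 3: ant0:(3,0)->N->(2,0) | ant1:(1,2)->E->(1,3) | ant2:(2,3)->N->(1,3)
  grid max=4 at (1,3)

(2,0) (1,3) (1,3)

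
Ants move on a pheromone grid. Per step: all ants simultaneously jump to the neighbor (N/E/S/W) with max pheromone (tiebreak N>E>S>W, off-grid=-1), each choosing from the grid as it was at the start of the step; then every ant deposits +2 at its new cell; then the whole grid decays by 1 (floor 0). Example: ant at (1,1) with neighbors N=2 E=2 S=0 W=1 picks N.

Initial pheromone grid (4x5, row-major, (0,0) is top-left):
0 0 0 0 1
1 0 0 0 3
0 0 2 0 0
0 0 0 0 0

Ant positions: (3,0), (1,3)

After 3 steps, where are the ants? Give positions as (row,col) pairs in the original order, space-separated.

Step 1: ant0:(3,0)->N->(2,0) | ant1:(1,3)->E->(1,4)
  grid max=4 at (1,4)
Step 2: ant0:(2,0)->N->(1,0) | ant1:(1,4)->N->(0,4)
  grid max=3 at (1,4)
Step 3: ant0:(1,0)->N->(0,0) | ant1:(0,4)->S->(1,4)
  grid max=4 at (1,4)

(0,0) (1,4)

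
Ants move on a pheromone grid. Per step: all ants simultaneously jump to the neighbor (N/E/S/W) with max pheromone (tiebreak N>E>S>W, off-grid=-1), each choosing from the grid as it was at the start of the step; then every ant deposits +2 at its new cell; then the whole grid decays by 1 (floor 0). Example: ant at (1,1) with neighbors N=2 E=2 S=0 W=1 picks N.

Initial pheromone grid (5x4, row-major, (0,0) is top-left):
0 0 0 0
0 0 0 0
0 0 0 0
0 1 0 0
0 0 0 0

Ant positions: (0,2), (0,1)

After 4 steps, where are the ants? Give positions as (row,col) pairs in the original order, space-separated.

Step 1: ant0:(0,2)->E->(0,3) | ant1:(0,1)->E->(0,2)
  grid max=1 at (0,2)
Step 2: ant0:(0,3)->W->(0,2) | ant1:(0,2)->E->(0,3)
  grid max=2 at (0,2)
Step 3: ant0:(0,2)->E->(0,3) | ant1:(0,3)->W->(0,2)
  grid max=3 at (0,2)
Step 4: ant0:(0,3)->W->(0,2) | ant1:(0,2)->E->(0,3)
  grid max=4 at (0,2)

(0,2) (0,3)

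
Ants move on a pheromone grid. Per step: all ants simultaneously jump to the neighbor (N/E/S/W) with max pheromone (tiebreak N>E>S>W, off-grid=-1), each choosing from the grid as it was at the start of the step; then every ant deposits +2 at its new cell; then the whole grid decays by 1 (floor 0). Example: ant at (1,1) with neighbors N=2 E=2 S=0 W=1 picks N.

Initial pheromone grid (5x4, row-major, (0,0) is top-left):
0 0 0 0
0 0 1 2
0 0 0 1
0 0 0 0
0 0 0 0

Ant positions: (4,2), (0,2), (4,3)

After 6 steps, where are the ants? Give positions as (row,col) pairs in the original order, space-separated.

Step 1: ant0:(4,2)->N->(3,2) | ant1:(0,2)->S->(1,2) | ant2:(4,3)->N->(3,3)
  grid max=2 at (1,2)
Step 2: ant0:(3,2)->E->(3,3) | ant1:(1,2)->E->(1,3) | ant2:(3,3)->W->(3,2)
  grid max=2 at (1,3)
Step 3: ant0:(3,3)->W->(3,2) | ant1:(1,3)->W->(1,2) | ant2:(3,2)->E->(3,3)
  grid max=3 at (3,2)
Step 4: ant0:(3,2)->E->(3,3) | ant1:(1,2)->E->(1,3) | ant2:(3,3)->W->(3,2)
  grid max=4 at (3,2)
Step 5: ant0:(3,3)->W->(3,2) | ant1:(1,3)->W->(1,2) | ant2:(3,2)->E->(3,3)
  grid max=5 at (3,2)
Step 6: ant0:(3,2)->E->(3,3) | ant1:(1,2)->E->(1,3) | ant2:(3,3)->W->(3,2)
  grid max=6 at (3,2)

(3,3) (1,3) (3,2)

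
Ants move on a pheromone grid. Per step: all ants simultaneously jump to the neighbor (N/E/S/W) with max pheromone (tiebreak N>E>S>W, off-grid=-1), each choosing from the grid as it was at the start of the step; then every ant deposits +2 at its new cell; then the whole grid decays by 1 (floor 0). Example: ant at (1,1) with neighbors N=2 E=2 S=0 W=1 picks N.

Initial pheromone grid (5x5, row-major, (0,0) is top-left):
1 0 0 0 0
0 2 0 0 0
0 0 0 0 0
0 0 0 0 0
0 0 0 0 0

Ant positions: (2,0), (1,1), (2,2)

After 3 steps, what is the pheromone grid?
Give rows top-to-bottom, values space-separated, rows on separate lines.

After step 1: ants at (1,0),(0,1),(1,2)
  0 1 0 0 0
  1 1 1 0 0
  0 0 0 0 0
  0 0 0 0 0
  0 0 0 0 0
After step 2: ants at (1,1),(1,1),(1,1)
  0 0 0 0 0
  0 6 0 0 0
  0 0 0 0 0
  0 0 0 0 0
  0 0 0 0 0
After step 3: ants at (0,1),(0,1),(0,1)
  0 5 0 0 0
  0 5 0 0 0
  0 0 0 0 0
  0 0 0 0 0
  0 0 0 0 0

0 5 0 0 0
0 5 0 0 0
0 0 0 0 0
0 0 0 0 0
0 0 0 0 0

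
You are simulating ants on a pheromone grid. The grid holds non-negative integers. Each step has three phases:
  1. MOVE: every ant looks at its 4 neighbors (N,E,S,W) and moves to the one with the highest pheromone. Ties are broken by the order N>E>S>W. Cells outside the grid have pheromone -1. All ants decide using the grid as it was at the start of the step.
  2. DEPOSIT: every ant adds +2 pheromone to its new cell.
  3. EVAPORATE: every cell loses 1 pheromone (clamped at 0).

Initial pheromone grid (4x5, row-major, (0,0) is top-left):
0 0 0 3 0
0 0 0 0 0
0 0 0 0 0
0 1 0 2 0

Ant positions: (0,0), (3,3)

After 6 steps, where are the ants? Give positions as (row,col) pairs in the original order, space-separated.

Step 1: ant0:(0,0)->E->(0,1) | ant1:(3,3)->N->(2,3)
  grid max=2 at (0,3)
Step 2: ant0:(0,1)->E->(0,2) | ant1:(2,3)->S->(3,3)
  grid max=2 at (3,3)
Step 3: ant0:(0,2)->E->(0,3) | ant1:(3,3)->N->(2,3)
  grid max=2 at (0,3)
Step 4: ant0:(0,3)->E->(0,4) | ant1:(2,3)->S->(3,3)
  grid max=2 at (3,3)
Step 5: ant0:(0,4)->W->(0,3) | ant1:(3,3)->N->(2,3)
  grid max=2 at (0,3)
Step 6: ant0:(0,3)->E->(0,4) | ant1:(2,3)->S->(3,3)
  grid max=2 at (3,3)

(0,4) (3,3)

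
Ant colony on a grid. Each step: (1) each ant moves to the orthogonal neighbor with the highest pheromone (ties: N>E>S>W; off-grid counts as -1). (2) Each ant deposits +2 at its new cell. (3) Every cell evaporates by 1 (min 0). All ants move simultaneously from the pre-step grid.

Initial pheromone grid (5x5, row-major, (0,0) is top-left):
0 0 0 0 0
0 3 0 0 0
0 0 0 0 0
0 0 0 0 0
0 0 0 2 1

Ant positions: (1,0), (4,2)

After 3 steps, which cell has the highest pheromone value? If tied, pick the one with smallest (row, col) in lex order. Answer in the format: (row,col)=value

Answer: (1,1)=4

Derivation:
Step 1: ant0:(1,0)->E->(1,1) | ant1:(4,2)->E->(4,3)
  grid max=4 at (1,1)
Step 2: ant0:(1,1)->N->(0,1) | ant1:(4,3)->N->(3,3)
  grid max=3 at (1,1)
Step 3: ant0:(0,1)->S->(1,1) | ant1:(3,3)->S->(4,3)
  grid max=4 at (1,1)
Final grid:
  0 0 0 0 0
  0 4 0 0 0
  0 0 0 0 0
  0 0 0 0 0
  0 0 0 3 0
Max pheromone 4 at (1,1)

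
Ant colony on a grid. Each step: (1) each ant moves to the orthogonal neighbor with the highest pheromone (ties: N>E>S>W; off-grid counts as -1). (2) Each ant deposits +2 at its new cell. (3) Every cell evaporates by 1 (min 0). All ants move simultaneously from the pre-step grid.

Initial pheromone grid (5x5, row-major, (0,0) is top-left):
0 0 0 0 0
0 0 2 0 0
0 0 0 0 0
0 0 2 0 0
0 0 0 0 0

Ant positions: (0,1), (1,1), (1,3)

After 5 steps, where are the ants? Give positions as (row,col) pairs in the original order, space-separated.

Step 1: ant0:(0,1)->E->(0,2) | ant1:(1,1)->E->(1,2) | ant2:(1,3)->W->(1,2)
  grid max=5 at (1,2)
Step 2: ant0:(0,2)->S->(1,2) | ant1:(1,2)->N->(0,2) | ant2:(1,2)->N->(0,2)
  grid max=6 at (1,2)
Step 3: ant0:(1,2)->N->(0,2) | ant1:(0,2)->S->(1,2) | ant2:(0,2)->S->(1,2)
  grid max=9 at (1,2)
Step 4: ant0:(0,2)->S->(1,2) | ant1:(1,2)->N->(0,2) | ant2:(1,2)->N->(0,2)
  grid max=10 at (1,2)
Step 5: ant0:(1,2)->N->(0,2) | ant1:(0,2)->S->(1,2) | ant2:(0,2)->S->(1,2)
  grid max=13 at (1,2)

(0,2) (1,2) (1,2)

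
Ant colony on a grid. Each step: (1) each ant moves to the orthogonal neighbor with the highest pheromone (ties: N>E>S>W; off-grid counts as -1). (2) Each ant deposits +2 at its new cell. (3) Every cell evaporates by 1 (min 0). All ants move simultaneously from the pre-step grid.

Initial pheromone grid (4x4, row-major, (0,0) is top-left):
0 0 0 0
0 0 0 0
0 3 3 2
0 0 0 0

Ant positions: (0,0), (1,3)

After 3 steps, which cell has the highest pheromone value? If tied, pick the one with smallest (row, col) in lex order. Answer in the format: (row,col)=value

Step 1: ant0:(0,0)->E->(0,1) | ant1:(1,3)->S->(2,3)
  grid max=3 at (2,3)
Step 2: ant0:(0,1)->E->(0,2) | ant1:(2,3)->W->(2,2)
  grid max=3 at (2,2)
Step 3: ant0:(0,2)->E->(0,3) | ant1:(2,2)->E->(2,3)
  grid max=3 at (2,3)
Final grid:
  0 0 0 1
  0 0 0 0
  0 0 2 3
  0 0 0 0
Max pheromone 3 at (2,3)

Answer: (2,3)=3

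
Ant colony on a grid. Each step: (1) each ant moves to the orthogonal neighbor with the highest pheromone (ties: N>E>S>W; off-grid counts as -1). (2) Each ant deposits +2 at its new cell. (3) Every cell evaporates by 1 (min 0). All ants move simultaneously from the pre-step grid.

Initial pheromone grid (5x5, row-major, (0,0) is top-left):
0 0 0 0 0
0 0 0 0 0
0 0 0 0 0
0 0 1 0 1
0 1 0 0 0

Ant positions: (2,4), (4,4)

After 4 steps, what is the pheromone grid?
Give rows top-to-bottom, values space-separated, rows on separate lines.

After step 1: ants at (3,4),(3,4)
  0 0 0 0 0
  0 0 0 0 0
  0 0 0 0 0
  0 0 0 0 4
  0 0 0 0 0
After step 2: ants at (2,4),(2,4)
  0 0 0 0 0
  0 0 0 0 0
  0 0 0 0 3
  0 0 0 0 3
  0 0 0 0 0
After step 3: ants at (3,4),(3,4)
  0 0 0 0 0
  0 0 0 0 0
  0 0 0 0 2
  0 0 0 0 6
  0 0 0 0 0
After step 4: ants at (2,4),(2,4)
  0 0 0 0 0
  0 0 0 0 0
  0 0 0 0 5
  0 0 0 0 5
  0 0 0 0 0

0 0 0 0 0
0 0 0 0 0
0 0 0 0 5
0 0 0 0 5
0 0 0 0 0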